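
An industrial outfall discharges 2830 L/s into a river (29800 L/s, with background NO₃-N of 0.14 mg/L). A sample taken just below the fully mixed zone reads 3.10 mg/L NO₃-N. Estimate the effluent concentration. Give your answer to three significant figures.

Mass balance: 29800·0.1400 + 2830·Cₑ = 32630·3.100
→ Cₑ = (32630·3.100 − 29800·0.1400) / 2830 = 34.27 mg/L.

34.3 mg/L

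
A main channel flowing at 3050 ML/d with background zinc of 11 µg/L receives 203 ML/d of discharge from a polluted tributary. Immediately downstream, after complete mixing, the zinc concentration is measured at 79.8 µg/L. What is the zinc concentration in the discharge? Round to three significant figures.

Mass balance: 3050·11.00 + 203.0·Cₑ = 3253·79.80
→ Cₑ = (3253·79.80 − 3050·11.00) / 203.0 = 1113 µg/L.

1110 µg/L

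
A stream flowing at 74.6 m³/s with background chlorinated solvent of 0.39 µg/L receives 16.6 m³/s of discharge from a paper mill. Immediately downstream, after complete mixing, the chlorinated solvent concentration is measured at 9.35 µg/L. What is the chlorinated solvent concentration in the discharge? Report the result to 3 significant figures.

49.6 µg/L

Mass balance: 74.60·0.3900 + 16.60·Cₑ = 91.20·9.350
→ Cₑ = (91.20·9.350 − 74.60·0.3900) / 16.60 = 49.62 µg/L.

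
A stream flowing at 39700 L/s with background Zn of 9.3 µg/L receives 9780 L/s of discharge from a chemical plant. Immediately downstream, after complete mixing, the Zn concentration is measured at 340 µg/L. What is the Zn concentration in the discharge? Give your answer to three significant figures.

1680 µg/L

Mass balance: 39700·9.300 + 9780·Cₑ = 49480·340.0
→ Cₑ = (49480·340.0 − 39700·9.300) / 9780 = 1682 µg/L.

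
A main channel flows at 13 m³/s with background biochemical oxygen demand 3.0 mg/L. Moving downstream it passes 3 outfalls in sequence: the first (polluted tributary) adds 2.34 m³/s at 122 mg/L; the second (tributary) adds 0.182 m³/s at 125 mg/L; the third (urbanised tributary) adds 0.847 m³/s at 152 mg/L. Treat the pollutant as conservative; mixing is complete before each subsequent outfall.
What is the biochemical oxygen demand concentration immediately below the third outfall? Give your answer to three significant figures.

29.1 mg/L

Below outfall 1: Q → 15.34 m³/s, C = (13.00·3.000 + 2.340·122.0)/15.34 = 21.15 mg/L.
Below outfall 2: Q → 15.52 m³/s, C = (15.34·21.15 + 0.1820·125.0)/15.52 = 22.37 mg/L.
Below outfall 3: Q → 16.37 m³/s, C = (15.52·22.37 + 0.8470·152.0)/16.37 = 29.08 mg/L.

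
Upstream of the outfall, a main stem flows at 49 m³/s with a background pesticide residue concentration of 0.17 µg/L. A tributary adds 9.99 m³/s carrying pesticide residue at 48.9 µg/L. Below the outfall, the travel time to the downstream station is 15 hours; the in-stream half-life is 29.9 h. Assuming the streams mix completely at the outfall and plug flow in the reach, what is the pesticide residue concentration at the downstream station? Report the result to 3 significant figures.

5.95 µg/L

After mixing, C = (49.00·0.1700 + 9.990·48.90) / 58.99 = 496.8/58.99 = 8.422 µg/L.
Half-life 29.9 h → k = ln 2 / 29.9 = 0.02318 h⁻¹ = 0.5564 d⁻¹.
After decay, C = 8.422 × e^(−kt) = 8.422 × 0.7063 = 5.949 µg/L.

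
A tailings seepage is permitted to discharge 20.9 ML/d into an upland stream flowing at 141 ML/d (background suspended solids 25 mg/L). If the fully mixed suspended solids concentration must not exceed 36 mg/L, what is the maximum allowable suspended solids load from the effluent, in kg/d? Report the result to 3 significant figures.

Mass balance at the limit: 141.0·25.00 + 20.90·Cₑ = 161.9·36 → Cₑ = 110.2 mg/L.
20.90 ML/d = 0.2419 m³/s. Load = 0.2419 m³/s × 110.2 g/m³ × 86 400 s/d = 2303 kg/d.

2300 kg/d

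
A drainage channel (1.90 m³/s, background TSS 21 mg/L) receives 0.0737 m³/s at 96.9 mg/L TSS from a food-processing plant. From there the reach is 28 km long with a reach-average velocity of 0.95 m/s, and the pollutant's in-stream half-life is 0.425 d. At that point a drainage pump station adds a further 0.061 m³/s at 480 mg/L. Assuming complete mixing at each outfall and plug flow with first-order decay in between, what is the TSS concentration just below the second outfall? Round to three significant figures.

27.6 mg/L

Conservation of mass: C = (1.900·21.00 + 0.07370·96.90) / 1.974 = 47.04/1.974 = 23.83 mg/L; combined flow 1.974 m³/s.
Travel time t = 28·1000 / 0.95 = 29470 s = 8.187 h.
Half-life 0.425 d → k = ln 2 / 0.425 = 1.631 d⁻¹.
Decay over the reach: 23.83·exp(−kt) = 23.83·0.5733 = 13.66 mg/L.
Second outfall: C = (1.974·13.66 + 0.06100·480.0)/2.035 = 27.64 mg/L.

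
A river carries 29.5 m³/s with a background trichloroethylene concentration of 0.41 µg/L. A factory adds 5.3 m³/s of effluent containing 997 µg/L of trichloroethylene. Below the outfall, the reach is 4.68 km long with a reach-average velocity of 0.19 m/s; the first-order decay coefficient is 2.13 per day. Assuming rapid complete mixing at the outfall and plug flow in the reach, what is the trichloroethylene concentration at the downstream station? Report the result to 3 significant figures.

Conservation of mass: C = (29.50·0.4100 + 5.300·997.0) / 34.80 = 5296/34.80 = 152.2 µg/L.
Travel time t = 4.68·1000 / 0.19 = 24630 s = 6.842 h.
Decay over the reach: 152.2·exp(−kt) = 152.2·0.5449 = 82.92 µg/L.

82.9 µg/L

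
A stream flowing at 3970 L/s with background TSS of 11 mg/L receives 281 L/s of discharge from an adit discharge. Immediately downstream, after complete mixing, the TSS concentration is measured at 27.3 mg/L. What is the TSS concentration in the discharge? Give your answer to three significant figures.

Mass balance: 3970·11.00 + 281.0·Cₑ = 4251·27.30
→ Cₑ = (4251·27.30 − 3970·11.00) / 281.0 = 257.6 mg/L.

258 mg/L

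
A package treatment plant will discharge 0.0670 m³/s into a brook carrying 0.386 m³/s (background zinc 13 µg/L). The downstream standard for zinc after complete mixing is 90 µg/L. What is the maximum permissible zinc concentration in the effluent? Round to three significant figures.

534 µg/L

At the limit, (Qr·Cr + Qe·Cₑ)/(Qr + Qe) = 90:
Cₑ = (0.4530·90 − 0.3860·13.00) / 0.06700 = 533.6 µg/L.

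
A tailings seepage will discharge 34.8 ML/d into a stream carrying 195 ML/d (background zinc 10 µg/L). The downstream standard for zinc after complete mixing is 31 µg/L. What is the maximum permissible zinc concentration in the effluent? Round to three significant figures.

149 µg/L

At the limit, (Qr·Cr + Qe·Cₑ)/(Qr + Qe) = 31:
Cₑ = (229.8·31 − 195.0·10.00) / 34.80 = 148.7 µg/L.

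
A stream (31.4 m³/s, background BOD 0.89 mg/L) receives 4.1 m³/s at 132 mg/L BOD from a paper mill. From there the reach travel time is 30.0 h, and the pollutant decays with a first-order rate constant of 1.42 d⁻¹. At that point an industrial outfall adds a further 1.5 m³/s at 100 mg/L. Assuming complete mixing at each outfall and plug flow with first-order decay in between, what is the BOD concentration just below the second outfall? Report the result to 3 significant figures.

6.66 mg/L

Mixed concentration C = ΣQC/ΣQ = (31.40·0.8900 + 4.100·132.0) / 35.50 = 569.1/35.50 = 16.03 mg/L; combined flow 35.50 m³/s.
After decay, C = 16.03 × e^(−kt) = 16.03 × 0.1695 = 2.717 mg/L.
Second outfall: C = (35.50·2.717 + 1.500·100.0)/37.00 = 6.661 mg/L.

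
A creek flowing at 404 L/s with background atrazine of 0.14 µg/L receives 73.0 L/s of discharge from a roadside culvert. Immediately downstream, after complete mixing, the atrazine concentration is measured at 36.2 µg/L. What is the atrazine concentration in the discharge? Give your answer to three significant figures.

Mass balance: 404.0·0.1400 + 73.00·Cₑ = 477.0·36.20
→ Cₑ = (477.0·36.20 − 404.0·0.1400) / 73.00 = 235.8 µg/L.

236 µg/L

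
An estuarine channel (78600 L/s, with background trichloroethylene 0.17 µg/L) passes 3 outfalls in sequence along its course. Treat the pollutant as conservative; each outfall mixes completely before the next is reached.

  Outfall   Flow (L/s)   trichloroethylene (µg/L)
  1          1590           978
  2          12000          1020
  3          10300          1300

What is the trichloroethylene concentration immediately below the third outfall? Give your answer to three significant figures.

Below outfall 1: Q → 80190 L/s, C = (78600·0.1700 + 1590·978.0)/80190 = 19.56 µg/L.
Below outfall 2: Q → 92190 L/s, C = (80190·19.56 + 12000·1020)/92190 = 149.8 µg/L.
Below outfall 3: Q → 102500 L/s, C = (92190·149.8 + 10300·1300)/102500 = 265.4 µg/L.

265 µg/L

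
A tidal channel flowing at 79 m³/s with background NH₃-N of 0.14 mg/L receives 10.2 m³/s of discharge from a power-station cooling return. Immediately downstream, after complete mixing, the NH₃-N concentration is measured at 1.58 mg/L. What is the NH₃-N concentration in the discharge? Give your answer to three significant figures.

12.7 mg/L

Mass balance: 79.00·0.1400 + 10.20·Cₑ = 89.20·1.580
→ Cₑ = (89.20·1.580 − 79.00·0.1400) / 10.20 = 12.73 mg/L.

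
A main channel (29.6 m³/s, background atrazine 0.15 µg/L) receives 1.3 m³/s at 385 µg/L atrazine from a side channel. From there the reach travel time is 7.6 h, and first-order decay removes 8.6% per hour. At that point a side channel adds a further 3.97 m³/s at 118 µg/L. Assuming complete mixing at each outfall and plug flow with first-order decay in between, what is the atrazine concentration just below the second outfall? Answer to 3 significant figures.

Mixed concentration C = ΣQC/ΣQ = (29.60·0.1500 + 1.300·385.0) / 30.90 = 504.9/30.90 = 16.34 µg/L; combined flow 30.90 m³/s.
8.6%/h lost → k = −ln(1 − 0.086) = 0.08992 h⁻¹.
After decay, C = 16.34 × e^(−kt) = 16.34 × 0.5049 = 8.250 µg/L.
Second outfall: C = (30.90·8.250 + 3.970·118.0)/34.87 = 20.75 µg/L.

20.7 µg/L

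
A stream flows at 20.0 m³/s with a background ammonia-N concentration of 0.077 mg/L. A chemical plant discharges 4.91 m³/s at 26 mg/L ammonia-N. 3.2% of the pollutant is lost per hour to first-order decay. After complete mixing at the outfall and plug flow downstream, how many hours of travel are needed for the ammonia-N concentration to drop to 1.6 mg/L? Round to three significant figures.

Flow-weighted average: C = (20.00·0.07700 + 4.910·26.00) / 24.91 = 129.2/24.91 = 5.187 mg/L.
3.2%/h lost → k = −ln(1 − 0.032) = 0.03252 h⁻¹.
5.187·exp(−k·t) = 1.6 → t = ln(5.187/1.6)/k = 130200 s = 36.16 h.

36.2 h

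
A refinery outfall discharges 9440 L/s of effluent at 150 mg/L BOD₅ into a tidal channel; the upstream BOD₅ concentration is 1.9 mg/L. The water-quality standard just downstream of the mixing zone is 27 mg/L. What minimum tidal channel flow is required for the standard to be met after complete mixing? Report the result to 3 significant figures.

Set C_mix = 27: (Q·1.900 + 9440·150.0) / (Q + 9440) = 27
→ Q = 9440·(150.0 − 27)/(27 − 1.900) = 46260 L/s.

46300 L/s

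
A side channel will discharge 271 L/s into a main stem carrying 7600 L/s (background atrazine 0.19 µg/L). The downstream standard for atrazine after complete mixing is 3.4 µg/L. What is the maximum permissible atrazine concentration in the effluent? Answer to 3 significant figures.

At the limit, (Qr·Cr + Qe·Cₑ)/(Qr + Qe) = 3.4:
Cₑ = (7871·3.4 − 7600·0.1900) / 271.0 = 93.42 µg/L.

93.4 µg/L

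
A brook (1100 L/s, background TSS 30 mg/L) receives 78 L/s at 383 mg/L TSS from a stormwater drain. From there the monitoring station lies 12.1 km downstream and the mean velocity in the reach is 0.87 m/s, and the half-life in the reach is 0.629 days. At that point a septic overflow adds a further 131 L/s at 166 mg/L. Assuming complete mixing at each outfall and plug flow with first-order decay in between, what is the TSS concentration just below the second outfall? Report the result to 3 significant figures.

Flow-weighted average: C = (1100·30.00 + 78.00·383.0) / 1178 = 62870/1178 = 53.37 mg/L; combined flow 1178 L/s.
Travel time t = 12.1·1000 / 0.87 = 13910 s = 3.863 h.
Half-life 0.629 d → k = ln 2 / 0.629 = 1.102 d⁻¹.
After decay, C = 53.37 × e^(−kt) = 53.37 × 0.8375 = 44.70 mg/L.
Second outfall: C = (1178·44.70 + 131.0·166.0)/1309 = 56.84 mg/L.

56.8 mg/L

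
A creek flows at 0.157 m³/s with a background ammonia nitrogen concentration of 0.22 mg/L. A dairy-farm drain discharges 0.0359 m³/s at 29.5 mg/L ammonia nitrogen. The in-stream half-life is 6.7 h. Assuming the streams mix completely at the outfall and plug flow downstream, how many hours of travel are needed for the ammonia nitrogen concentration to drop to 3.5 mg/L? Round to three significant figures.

4.66 h

Conservation of mass: C = (0.1570·0.2200 + 0.03590·29.50) / 0.1929 = 1.094/0.1929 = 5.669 mg/L.
Half-life 6.7 h → k = ln 2 / 6.7 = 0.1035 h⁻¹ = 2.483 d⁻¹.
5.669·exp(−k·t) = 3.5 → t = ln(5.669/3.5)/k = 16780 s = 4.662 h.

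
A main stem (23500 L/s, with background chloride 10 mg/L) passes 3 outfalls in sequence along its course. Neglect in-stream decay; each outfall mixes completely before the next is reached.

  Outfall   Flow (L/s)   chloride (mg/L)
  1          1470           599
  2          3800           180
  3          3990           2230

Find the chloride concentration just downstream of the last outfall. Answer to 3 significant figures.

327 mg/L

Below outfall 1: Q → 24970 L/s, C = (23500·10.00 + 1470·599.0)/24970 = 44.67 mg/L.
Below outfall 2: Q → 28770 L/s, C = (24970·44.67 + 3800·180.0)/28770 = 62.55 mg/L.
Below outfall 3: Q → 32760 L/s, C = (28770·62.55 + 3990·2230)/32760 = 326.5 mg/L.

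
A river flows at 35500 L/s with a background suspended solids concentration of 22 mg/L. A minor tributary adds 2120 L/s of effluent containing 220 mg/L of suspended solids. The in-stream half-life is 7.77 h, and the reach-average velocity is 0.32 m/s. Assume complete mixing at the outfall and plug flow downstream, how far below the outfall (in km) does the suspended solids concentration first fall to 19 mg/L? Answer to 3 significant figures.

Mass balance: C = (35500·22.00 + 2120·220.0) / 37620 = 1247000/37620 = 33.16 mg/L.
Half-life 7.77 h → k = ln 2 / 7.77 = 0.08921 h⁻¹ = 2.141 d⁻¹.
Set 33.16·exp(−k·t) = 19 → t = ln(33.16/19)/k = 22470 s = 6.242 h.
Distance = v·t = 0.32·22470 = 7191 m = 7.191 km.

7.19 km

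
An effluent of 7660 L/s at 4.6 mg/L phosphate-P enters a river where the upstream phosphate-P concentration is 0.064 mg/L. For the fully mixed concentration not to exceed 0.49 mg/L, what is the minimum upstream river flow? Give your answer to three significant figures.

Set C_mix = 0.49: (Q·0.06400 + 7660·4.600) / (Q + 7660) = 0.49
→ Q = 7660·(4.600 − 0.49)/(0.49 − 0.06400) = 73900 L/s.

73900 L/s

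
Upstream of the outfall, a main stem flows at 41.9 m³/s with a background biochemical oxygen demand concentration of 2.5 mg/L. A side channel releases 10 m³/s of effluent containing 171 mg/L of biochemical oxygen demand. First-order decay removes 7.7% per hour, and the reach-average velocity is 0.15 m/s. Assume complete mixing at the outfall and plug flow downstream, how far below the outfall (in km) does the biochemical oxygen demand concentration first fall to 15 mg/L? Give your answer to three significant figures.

After mixing, C = (41.90·2.500 + 10.00·171.0) / 51.90 = 1815/51.90 = 34.97 mg/L.
7.7%/h lost → k = −ln(1 − 0.077) = 0.08013 h⁻¹.
Set 34.97·exp(−k·t) = 15 → t = ln(34.97/15)/k = 38030 s = 10.56 h.
Distance = v·t = 0.15·38030 = 5704 m = 5.704 km.

5.70 km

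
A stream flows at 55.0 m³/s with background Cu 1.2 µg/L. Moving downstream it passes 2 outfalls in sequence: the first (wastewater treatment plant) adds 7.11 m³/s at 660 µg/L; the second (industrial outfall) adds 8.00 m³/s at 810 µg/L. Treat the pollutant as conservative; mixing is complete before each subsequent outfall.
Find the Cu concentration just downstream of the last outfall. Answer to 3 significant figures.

Below outfall 1: Q → 62.11 m³/s, C = (55.00·1.200 + 7.110·660.0)/62.11 = 76.62 µg/L.
Below outfall 2: Q → 70.11 m³/s, C = (62.11·76.62 + 8.000·810.0)/70.11 = 160.3 µg/L.

160 µg/L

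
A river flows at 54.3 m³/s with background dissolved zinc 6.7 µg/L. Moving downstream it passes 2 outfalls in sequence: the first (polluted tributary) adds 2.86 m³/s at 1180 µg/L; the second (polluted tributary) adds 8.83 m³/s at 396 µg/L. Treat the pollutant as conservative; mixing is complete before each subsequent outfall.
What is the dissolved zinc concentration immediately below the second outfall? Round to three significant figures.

110 µg/L

After outfall 1: Q = 54.30 + 2.860 = 57.16 m³/s; C = (54.30·6.700 + 2.860·1180)/57.16 = 65.41 µg/L.
After outfall 2: Q = 57.16 + 8.830 = 65.99 m³/s; C = (57.16·65.41 + 8.830·396.0)/65.99 = 109.6 µg/L.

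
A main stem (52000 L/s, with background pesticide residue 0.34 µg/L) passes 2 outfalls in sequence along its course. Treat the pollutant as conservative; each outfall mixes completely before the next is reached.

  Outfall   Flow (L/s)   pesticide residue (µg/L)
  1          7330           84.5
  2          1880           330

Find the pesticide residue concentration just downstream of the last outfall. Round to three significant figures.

20.5 µg/L

Below outfall 1: Q → 59330 L/s, C = (52000·0.3400 + 7330·84.50)/59330 = 10.74 µg/L.
Below outfall 2: Q → 61210 L/s, C = (59330·10.74 + 1880·330.0)/61210 = 20.54 µg/L.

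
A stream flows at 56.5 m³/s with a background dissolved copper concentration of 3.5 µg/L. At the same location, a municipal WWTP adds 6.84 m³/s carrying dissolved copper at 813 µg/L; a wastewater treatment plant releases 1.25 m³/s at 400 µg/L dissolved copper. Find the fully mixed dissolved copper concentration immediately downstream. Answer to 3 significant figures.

96.9 µg/L

Conservation of mass: C = (56.50·3.500 + 6.840·813.0 + 1.250·400.0) / 64.59 = 6259/64.59 = 96.90 µg/L.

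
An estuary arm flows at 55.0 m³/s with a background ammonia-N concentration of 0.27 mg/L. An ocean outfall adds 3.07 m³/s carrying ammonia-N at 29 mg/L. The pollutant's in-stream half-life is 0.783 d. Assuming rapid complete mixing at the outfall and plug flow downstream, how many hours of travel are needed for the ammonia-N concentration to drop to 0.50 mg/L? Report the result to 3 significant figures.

34.6 h

After mixing, C = (55.00·0.2700 + 3.070·29.00) / 58.07 = 103.9/58.07 = 1.789 mg/L.
Half-life 0.783 d → k = ln 2 / 0.783 = 0.8852 d⁻¹.
1.789·exp(−k·t) = 0.50 → t = ln(1.789/0.50)/k = 124400 s = 34.56 h.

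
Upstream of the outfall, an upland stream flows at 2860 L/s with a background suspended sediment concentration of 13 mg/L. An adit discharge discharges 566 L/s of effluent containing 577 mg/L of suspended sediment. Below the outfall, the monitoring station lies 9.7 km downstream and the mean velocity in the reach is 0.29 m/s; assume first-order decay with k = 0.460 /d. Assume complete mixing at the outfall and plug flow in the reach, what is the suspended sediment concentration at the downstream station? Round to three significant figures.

Flow-weighted average: C = (2860·13.00 + 566.0·577.0) / 3426 = 363800/3426 = 106.2 mg/L.
Travel time t = 9.7·1000 / 0.29 = 33450 s = 9.291 h.
Decay over the reach: 106.2·exp(−kt) = 106.2·0.8369 = 88.86 mg/L.

88.9 mg/L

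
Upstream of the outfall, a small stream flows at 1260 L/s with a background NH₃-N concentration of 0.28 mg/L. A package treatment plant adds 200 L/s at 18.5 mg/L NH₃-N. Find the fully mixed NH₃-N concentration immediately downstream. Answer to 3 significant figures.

2.78 mg/L

Conservation of mass: C = (1260·0.2800 + 200.0·18.50) / 1460 = 4053/1460 = 2.776 mg/L.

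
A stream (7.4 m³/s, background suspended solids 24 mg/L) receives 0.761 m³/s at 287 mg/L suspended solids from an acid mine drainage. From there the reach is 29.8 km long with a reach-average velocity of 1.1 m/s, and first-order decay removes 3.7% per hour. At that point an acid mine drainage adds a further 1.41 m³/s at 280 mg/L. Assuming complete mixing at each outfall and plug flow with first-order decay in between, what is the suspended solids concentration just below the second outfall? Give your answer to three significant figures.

After mixing, C = (7.400·24.00 + 0.7610·287.0) / 8.161 = 396.0/8.161 = 48.52 mg/L; combined flow 8.161 m³/s.
Travel time t = 29.8·1000 / 1.1 = 27090 s = 7.525 h.
3.7%/h lost → k = −ln(1 − 0.037) = 0.03770 h⁻¹.
After decay, C = 48.52 × e^(−kt) = 48.52 × 0.7530 = 36.54 mg/L.
Second outfall: C = (8.161·36.54 + 1.410·280.0)/9.571 = 72.40 mg/L.

72.4 mg/L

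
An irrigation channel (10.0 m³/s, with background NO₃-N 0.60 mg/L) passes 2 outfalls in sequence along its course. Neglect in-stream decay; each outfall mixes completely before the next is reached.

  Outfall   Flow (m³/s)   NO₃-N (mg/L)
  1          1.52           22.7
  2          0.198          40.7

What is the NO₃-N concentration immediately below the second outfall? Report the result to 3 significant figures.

Below outfall 1: Q → 11.52 m³/s, C = (10.00·0.6000 + 1.520·22.70)/11.52 = 3.516 mg/L.
Below outfall 2: Q → 11.72 m³/s, C = (11.52·3.516 + 0.1980·40.70)/11.72 = 4.144 mg/L.

4.14 mg/L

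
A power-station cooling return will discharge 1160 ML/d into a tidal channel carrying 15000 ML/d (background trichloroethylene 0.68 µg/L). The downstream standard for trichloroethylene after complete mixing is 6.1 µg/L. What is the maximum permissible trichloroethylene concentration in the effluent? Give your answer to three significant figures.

At the limit, (Qr·Cr + Qe·Cₑ)/(Qr + Qe) = 6.1:
Cₑ = (16160·6.1 − 15000·0.6800) / 1160 = 76.19 µg/L.

76.2 µg/L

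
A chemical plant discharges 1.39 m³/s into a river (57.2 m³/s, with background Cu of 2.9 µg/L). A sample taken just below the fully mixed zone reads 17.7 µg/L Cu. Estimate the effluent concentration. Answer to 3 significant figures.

627 µg/L

Mass balance: 57.20·2.900 + 1.390·Cₑ = 58.59·17.70
→ Cₑ = (58.59·17.70 − 57.20·2.900) / 1.390 = 626.7 µg/L.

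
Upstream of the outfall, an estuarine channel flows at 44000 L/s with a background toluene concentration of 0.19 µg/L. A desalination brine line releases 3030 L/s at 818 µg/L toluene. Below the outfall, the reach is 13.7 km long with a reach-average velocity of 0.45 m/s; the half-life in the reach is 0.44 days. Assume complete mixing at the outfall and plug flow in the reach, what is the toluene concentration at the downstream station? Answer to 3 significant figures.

Mixed concentration C = ΣQC/ΣQ = (44000·0.1900 + 3030·818.0) / 47030 = 2487000/47030 = 52.88 µg/L.
Travel time t = 13.7·1000 / 0.45 = 30440 s = 8.457 h.
Half-life 0.44 d → k = ln 2 / 0.44 = 1.575 d⁻¹.
First-order decay: C = 52.88·exp(−k·t) = 52.88·0.5740 = 30.35 µg/L.

30.4 µg/L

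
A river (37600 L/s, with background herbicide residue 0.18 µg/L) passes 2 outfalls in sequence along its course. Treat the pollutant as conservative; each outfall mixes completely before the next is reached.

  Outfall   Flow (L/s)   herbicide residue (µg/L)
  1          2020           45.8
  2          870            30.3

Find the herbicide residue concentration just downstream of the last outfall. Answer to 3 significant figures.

3.10 µg/L

Below outfall 1: Q → 39620 L/s, C = (37600·0.1800 + 2020·45.80)/39620 = 2.506 µg/L.
Below outfall 2: Q → 40490 L/s, C = (39620·2.506 + 870.0·30.30)/40490 = 3.103 µg/L.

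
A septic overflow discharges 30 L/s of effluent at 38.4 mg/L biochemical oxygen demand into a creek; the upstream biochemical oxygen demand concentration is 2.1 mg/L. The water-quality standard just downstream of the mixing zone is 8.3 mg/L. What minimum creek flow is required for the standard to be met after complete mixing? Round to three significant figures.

146 L/s

Set C_mix = 8.3: (Q·2.100 + 30.00·38.40) / (Q + 30.00) = 8.3
→ Q = 30.00·(38.40 − 8.3)/(8.3 − 2.100) = 145.6 L/s.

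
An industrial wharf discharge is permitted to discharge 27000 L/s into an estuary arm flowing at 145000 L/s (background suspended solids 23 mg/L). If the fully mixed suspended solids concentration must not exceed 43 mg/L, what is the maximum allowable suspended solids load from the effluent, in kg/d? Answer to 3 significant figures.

351000 kg/d

Mass balance at the limit: 145000·23.00 + 27000·Cₑ = 172000·43 → Cₑ = 150.4 mg/L.
27000 L/s = 27.00 m³/s. Load = 27.00 m³/s × 150.4 g/m³ × 86 400 s/d = 350900 kg/d.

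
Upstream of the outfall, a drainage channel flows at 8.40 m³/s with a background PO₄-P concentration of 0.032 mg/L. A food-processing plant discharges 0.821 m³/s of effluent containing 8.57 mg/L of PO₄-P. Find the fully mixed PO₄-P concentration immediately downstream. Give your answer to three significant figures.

Mixed concentration C = ΣQC/ΣQ = (8.400·0.03200 + 0.8210·8.570) / 9.221 = 7.305/9.221 = 0.7922 mg/L.

0.792 mg/L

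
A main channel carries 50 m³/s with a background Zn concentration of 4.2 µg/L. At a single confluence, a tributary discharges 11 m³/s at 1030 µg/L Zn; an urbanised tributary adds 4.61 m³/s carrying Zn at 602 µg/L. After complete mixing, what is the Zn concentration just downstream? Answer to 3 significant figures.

Conservation of mass: C = (50.00·4.200 + 11.00·1030 + 4.610·602.0) / 65.61 = 14320/65.61 = 218.2 µg/L.

218 µg/L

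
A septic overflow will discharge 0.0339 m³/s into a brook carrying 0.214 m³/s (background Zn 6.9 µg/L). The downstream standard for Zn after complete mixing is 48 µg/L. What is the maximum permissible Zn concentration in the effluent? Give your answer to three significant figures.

At the limit, (Qr·Cr + Qe·Cₑ)/(Qr + Qe) = 48:
Cₑ = (0.2479·48 − 0.2140·6.900) / 0.03390 = 307.5 µg/L.

307 µg/L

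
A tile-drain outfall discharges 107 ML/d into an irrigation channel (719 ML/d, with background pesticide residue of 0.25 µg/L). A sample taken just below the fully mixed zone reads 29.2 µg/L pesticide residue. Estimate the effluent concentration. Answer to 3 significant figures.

224 µg/L

Mass balance: 719.0·0.2500 + 107.0·Cₑ = 826.0·29.20
→ Cₑ = (826.0·29.20 − 719.0·0.2500) / 107.0 = 223.7 µg/L.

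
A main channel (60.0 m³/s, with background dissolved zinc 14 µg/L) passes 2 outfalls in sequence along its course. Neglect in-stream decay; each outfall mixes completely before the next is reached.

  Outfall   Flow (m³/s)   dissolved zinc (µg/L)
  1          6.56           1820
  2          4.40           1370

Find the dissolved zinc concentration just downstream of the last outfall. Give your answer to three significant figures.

After outfall 1: Q = 60.00 + 6.560 = 66.56 m³/s; C = (60.00·14.00 + 6.560·1820)/66.56 = 192.0 µg/L.
After outfall 2: Q = 66.56 + 4.400 = 70.96 m³/s; C = (66.56·192.0 + 4.400·1370)/70.96 = 265.0 µg/L.

265 µg/L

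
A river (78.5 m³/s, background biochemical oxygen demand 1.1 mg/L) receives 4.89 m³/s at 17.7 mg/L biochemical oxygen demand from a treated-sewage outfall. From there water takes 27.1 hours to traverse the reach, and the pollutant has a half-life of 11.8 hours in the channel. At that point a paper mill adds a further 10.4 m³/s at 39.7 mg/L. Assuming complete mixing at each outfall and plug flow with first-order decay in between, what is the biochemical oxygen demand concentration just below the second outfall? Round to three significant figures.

Flow-weighted average: C = (78.50·1.100 + 4.890·17.70) / 83.39 = 172.9/83.39 = 2.073 mg/L; combined flow 83.39 m³/s.
Half-life 11.8 h → k = ln 2 / 11.8 = 0.05874 h⁻¹ = 1.410 d⁻¹.
Applying C = C₀e^(−kt): 2.073 × 0.2035 = 0.4220 mg/L.
At the second outfall, C = (83.39·0.4220 + 10.40·39.70) / (83.39 + 10.40) = 4.777 mg/L.

4.78 mg/L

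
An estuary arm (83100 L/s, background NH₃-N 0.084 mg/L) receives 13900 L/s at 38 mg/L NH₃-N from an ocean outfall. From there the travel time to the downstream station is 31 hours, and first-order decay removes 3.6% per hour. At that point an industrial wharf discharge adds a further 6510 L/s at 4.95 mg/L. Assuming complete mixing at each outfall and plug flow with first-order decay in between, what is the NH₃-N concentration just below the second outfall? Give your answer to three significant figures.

Mass balance: C = (83100·0.08400 + 13900·38.00) / 97000 = 535200/97000 = 5.517 mg/L; combined flow 97000 L/s.
3.6%/h lost → k = −ln(1 − 0.036) = 0.03666 h⁻¹.
Decay over the reach: 5.517·exp(−kt) = 5.517·0.3209 = 1.771 mg/L.
Second outfall: C = (97000·1.771 + 6510·4.950)/103500 = 1.971 mg/L.

1.97 mg/L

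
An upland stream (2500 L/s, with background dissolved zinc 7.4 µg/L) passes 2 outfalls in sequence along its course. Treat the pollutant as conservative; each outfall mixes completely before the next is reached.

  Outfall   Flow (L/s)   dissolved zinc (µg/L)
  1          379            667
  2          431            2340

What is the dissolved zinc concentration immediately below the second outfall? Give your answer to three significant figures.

Below outfall 1: Q → 2879 L/s, C = (2500·7.400 + 379.0·667.0)/2879 = 94.23 µg/L.
Below outfall 2: Q → 3310 L/s, C = (2879·94.23 + 431.0·2340)/3310 = 386.7 µg/L.

387 µg/L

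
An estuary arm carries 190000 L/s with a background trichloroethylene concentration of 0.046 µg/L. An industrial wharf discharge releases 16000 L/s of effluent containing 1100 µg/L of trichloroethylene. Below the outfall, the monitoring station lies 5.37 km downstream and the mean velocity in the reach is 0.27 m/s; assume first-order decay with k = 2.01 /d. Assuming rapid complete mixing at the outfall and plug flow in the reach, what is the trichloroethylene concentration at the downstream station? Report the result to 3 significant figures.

53.8 µg/L

Mass balance: C = (190000·0.04600 + 16000·1100) / 206000 = 17610000/206000 = 85.48 µg/L.
Travel time t = 5.37·1000 / 0.27 = 19890 s = 5.525 h.
Decay over the reach: 85.48·exp(−kt) = 85.48·0.6296 = 53.82 µg/L.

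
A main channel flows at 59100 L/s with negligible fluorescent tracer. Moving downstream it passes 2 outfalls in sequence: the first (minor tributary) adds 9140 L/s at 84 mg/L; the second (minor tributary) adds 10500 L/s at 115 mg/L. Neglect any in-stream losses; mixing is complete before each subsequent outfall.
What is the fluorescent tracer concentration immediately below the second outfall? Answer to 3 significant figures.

Below outfall 1: Q → 68240 L/s, C = (59100·0 + 9140·84.00)/68240 = 11.25 mg/L.
Below outfall 2: Q → 78740 L/s, C = (68240·11.25 + 10500·115.0)/78740 = 25.09 mg/L.

25.1 mg/L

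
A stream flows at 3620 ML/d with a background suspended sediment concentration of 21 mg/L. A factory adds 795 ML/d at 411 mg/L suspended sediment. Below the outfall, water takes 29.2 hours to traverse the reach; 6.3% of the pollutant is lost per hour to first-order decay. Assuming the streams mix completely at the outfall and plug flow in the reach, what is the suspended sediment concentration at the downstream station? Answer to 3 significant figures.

13.6 mg/L

Mixed concentration C = ΣQC/ΣQ = (3620·21.00 + 795.0·411.0) / 4415 = 402800/4415 = 91.23 mg/L.
6.3%/h lost → k = −ln(1 − 0.063) = 0.06507 h⁻¹.
After decay, C = 91.23 × e^(−kt) = 91.23 × 0.1496 = 13.64 mg/L.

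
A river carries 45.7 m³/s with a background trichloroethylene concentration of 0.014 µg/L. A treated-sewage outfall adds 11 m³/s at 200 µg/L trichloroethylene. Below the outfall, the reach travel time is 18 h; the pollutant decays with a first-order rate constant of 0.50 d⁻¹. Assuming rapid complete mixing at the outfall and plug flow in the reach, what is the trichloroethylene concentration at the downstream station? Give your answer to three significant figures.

Mass balance: C = (45.70·0.01400 + 11.00·200.0) / 56.70 = 2201/56.70 = 38.81 µg/L.
Applying C = C₀e^(−kt): 38.81 × 0.6873 = 26.68 µg/L.

26.7 µg/L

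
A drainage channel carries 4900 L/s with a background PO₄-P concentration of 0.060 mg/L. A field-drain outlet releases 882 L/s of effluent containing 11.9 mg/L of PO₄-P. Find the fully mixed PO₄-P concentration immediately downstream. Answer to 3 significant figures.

After mixing, C = (4900·0.06000 + 882.0·11.90) / 5782 = 10790/5782 = 1.866 mg/L.

1.87 mg/L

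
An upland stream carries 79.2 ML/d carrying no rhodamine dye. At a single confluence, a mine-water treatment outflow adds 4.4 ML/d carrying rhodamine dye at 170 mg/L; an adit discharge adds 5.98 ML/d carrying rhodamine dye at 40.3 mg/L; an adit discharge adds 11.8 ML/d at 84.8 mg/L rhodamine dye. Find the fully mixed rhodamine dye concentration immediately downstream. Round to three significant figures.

Flow-weighted average: C = (79.20·0 + 4.400·170.0 + 5.980·40.30 + 11.80·84.80) / 101.4 = 1990/101.4 = 19.63 mg/L.

19.6 mg/L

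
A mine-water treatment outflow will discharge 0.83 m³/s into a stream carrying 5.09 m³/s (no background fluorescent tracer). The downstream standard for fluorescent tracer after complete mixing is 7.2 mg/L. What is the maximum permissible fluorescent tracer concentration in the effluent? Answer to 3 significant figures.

At the limit, (Qr·Cr + Qe·Cₑ)/(Qr + Qe) = 7.2:
Cₑ = (5.920·7.2 − 5.090·0) / 0.8300 = 51.35 mg/L.

51.4 mg/L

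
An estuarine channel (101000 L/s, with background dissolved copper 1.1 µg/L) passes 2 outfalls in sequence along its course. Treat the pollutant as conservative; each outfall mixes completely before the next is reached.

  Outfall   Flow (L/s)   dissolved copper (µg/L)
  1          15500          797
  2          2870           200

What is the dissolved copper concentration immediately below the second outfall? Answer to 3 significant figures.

109 µg/L

Outfall 1: combined Q = 116500 L/s; C = (101000·1.100 + 15500·797.0)/116500 = 107.0 µg/L.
Outfall 2: combined Q = 119400 L/s; C = (116500·107.0 + 2870·200.0)/119400 = 109.2 µg/L.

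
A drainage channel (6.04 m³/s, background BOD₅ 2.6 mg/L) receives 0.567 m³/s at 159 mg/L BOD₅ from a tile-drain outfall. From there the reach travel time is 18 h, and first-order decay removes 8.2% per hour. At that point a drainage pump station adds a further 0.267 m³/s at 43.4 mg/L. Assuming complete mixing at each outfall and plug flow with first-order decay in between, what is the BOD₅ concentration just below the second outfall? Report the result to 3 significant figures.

Conservation of mass: C = (6.040·2.600 + 0.5670·159.0) / 6.607 = 105.9/6.607 = 16.02 mg/L; combined flow 6.607 m³/s.
8.2%/h lost → k = −ln(1 − 0.082) = 0.08556 h⁻¹.
Applying C = C₀e^(−kt): 16.02 × 0.2144 = 3.435 mg/L.
Second outfall: C = (6.607·3.435 + 0.2670·43.40)/6.874 = 4.987 mg/L.

4.99 mg/L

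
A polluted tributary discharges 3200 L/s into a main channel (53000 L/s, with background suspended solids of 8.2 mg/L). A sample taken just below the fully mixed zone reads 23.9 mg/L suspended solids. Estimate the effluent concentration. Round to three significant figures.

284 mg/L

Mass balance: 53000·8.200 + 3200·Cₑ = 56200·23.90
→ Cₑ = (56200·23.90 − 53000·8.200) / 3200 = 283.9 mg/L.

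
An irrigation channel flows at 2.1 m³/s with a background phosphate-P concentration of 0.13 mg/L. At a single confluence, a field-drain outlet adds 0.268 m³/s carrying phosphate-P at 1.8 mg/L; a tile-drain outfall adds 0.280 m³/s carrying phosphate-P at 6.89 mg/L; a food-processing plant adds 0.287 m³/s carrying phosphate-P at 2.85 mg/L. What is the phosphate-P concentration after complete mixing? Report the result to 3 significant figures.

Flow-weighted average: C = (2.100·0.1300 + 0.2680·1.800 + 0.2800·6.890 + 0.2870·2.850) / 2.935 = 3.503/2.935 = 1.193 mg/L.

1.19 mg/L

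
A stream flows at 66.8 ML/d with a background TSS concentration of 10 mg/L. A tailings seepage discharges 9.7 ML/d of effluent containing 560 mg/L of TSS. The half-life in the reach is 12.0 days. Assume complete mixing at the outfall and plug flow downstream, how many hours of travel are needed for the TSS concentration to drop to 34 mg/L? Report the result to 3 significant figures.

354 h

Mass balance: C = (66.80·10.00 + 9.700·560.0) / 76.50 = 6100/76.50 = 79.74 mg/L.
Half-life 12.0 d → k = ln 2 / 12.0 = 0.05776 d⁻¹.
79.74·exp(−k·t) = 34 → t = ln(79.74/34)/k = 1275000 s = 354.2 h.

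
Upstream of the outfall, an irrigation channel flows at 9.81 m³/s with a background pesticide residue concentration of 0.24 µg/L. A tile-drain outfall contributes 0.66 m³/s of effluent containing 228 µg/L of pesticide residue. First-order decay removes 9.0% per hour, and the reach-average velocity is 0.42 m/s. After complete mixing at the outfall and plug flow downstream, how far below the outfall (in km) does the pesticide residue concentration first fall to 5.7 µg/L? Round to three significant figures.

Mass balance: C = (9.810·0.2400 + 0.6600·228.0) / 10.47 = 152.8/10.47 = 14.60 µg/L.
9.0%/h lost → k = −ln(1 − 0.09) = 0.09431 h⁻¹.
Set 14.60·exp(−k·t) = 5.7 → t = ln(14.60/5.7)/k = 35900 s = 9.971 h.
Distance = v·t = 0.42·35900 = 15080 m = 15.08 km.

15.1 km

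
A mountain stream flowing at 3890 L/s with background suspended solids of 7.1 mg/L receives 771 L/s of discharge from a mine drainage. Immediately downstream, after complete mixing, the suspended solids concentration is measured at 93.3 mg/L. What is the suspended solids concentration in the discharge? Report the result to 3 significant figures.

Mass balance: 3890·7.100 + 771.0·Cₑ = 4661·93.30
→ Cₑ = (4661·93.30 − 3890·7.100) / 771.0 = 528.2 mg/L.

528 mg/L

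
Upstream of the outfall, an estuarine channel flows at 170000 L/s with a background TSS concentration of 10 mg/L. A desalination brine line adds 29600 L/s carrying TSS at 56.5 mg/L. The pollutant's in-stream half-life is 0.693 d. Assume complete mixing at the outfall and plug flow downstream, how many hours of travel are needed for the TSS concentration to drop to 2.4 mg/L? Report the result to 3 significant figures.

46.8 h

Flow-weighted average: C = (170000·10.00 + 29600·56.50) / 199600 = 3372000/199600 = 16.90 mg/L.
Half-life 0.693 d → k = ln 2 / 0.693 = 1.000 d⁻¹.
16.90·exp(−k·t) = 2.4 → t = ln(16.90/2.4)/k = 168600 s = 46.83 h.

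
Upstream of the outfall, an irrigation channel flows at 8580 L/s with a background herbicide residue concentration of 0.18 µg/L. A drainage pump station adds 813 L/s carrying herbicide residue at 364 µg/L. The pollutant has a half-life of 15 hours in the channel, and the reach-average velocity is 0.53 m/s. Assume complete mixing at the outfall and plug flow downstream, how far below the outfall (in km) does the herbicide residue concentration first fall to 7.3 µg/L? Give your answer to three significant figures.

Flow-weighted average: C = (8580·0.1800 + 813.0·364.0) / 9393 = 297500/9393 = 31.67 µg/L.
Half-life 15 h → k = ln 2 / 15 = 0.04621 h⁻¹ = 1.109 d⁻¹.
Set 31.67·exp(−k·t) = 7.3 → t = ln(31.67/7.3)/k = 114300 s = 31.76 h.
Distance = v·t = 0.53·114300 = 60590 m = 60.59 km.

60.6 km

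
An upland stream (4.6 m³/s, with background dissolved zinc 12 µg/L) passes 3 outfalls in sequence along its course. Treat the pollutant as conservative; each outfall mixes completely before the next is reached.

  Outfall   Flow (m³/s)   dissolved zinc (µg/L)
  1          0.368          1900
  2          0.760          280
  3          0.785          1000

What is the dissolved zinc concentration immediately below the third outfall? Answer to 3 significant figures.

After outfall 1: Q = 4.600 + 0.3680 = 4.968 m³/s; C = (4.600·12.00 + 0.3680·1900)/4.968 = 151.9 µg/L.
After outfall 2: Q = 4.968 + 0.7600 = 5.728 m³/s; C = (4.968·151.9 + 0.7600·280.0)/5.728 = 168.9 µg/L.
After outfall 3: Q = 5.728 + 0.7850 = 6.513 m³/s; C = (5.728·168.9 + 0.7850·1000)/6.513 = 269.0 µg/L.

269 µg/L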